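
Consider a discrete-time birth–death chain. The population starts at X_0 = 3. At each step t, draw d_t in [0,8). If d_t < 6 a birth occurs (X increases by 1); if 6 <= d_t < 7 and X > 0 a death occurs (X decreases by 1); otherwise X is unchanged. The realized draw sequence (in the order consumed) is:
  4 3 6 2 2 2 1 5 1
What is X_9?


10

t=0: X=3, d=4 → birth, X_1=4
t=1: X=4, d=3 → birth, X_2=5
t=2: X=5, d=6 → death, X_3=4
t=3: X=4, d=2 → birth, X_4=5
t=4: X=5, d=2 → birth, X_5=6
t=5: X=6, d=2 → birth, X_6=7
t=6: X=7, d=1 → birth, X_7=8
t=7: X=8, d=5 → birth, X_8=9
t=8: X=9, d=1 → birth, X_9=10


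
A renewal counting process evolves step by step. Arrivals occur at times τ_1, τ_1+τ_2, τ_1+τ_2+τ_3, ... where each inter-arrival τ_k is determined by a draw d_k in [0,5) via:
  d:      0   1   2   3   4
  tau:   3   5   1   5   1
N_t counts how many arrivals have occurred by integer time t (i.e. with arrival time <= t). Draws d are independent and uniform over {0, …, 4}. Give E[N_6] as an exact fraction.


Inter-arrival values over d=0..4: [3, 5, 1, 5, 1]
Each d has probability 1/5, so the pmf of τ is: f(1) = 2/5, f(3) = 1/5, f(5) = 2/5
Renewal equation for m(n) = E[N_n]: condition on τ_1 = k (if k <= n, one arrival plus a fresh copy on the remaining n−k steps): m(n) = F(n) + Σ_{k<=n} f(k)·m(n−k), where F(n) = P(τ <= n) and m(0) = 0
m(1) = F(1) = 2/5
m(2) = F(2) + f(1)·m(1) = 2/5 + 2/5·2/5 = 14/25
m(3) = F(3) + f(1)·m(2) = 3/5 + 2/5·14/25 = 103/125
m(4) = F(4) + f(1)·m(3) + f(3)·m(1) = 3/5 + 2/5·103/125 + 1/5·2/5 = 631/625
m(5) = F(5) + f(1)·m(4) + f(3)·m(2) = 1 + 2/5·631/625 + 1/5·14/25 = 4737/3125
m(6) = F(6) + f(1)·m(5) + f(3)·m(3) + f(5)·m(1) = 1 + 2/5·4737/3125 + 1/5·103/125 + 2/5·2/5 = 30174/15625
E[N_6] = m(6) = 30174/15625

30174/15625


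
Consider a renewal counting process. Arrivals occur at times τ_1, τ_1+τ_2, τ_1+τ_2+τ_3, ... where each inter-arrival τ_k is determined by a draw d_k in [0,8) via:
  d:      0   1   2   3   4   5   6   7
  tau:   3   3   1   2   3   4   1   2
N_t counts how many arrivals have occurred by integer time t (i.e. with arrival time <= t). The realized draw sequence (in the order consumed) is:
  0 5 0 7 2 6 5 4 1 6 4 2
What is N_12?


draw d_1=0: τ_1=3, arrival time A_1=3
draw d_2=5: τ_2=4, arrival time A_2=7
draw d_3=0: τ_3=3, arrival time A_3=10
draw d_4=7: τ_4=2, arrival time A_4=12
draw d_5=2: τ_5=1, arrival time A_5=13
draw d_6=6: τ_6=1, arrival time A_6=14
draw d_7=5: τ_7=4, arrival time A_7=18
draw d_8=4: τ_8=3, arrival time A_8=21
draw d_9=1: τ_9=3, arrival time A_9=24
draw d_10=6: τ_10=1, arrival time A_10=25
draw d_11=4: τ_11=3, arrival time A_11=28
draw d_12=2: τ_12=1, arrival time A_12=29
N_t over t=0..12: 0:0 1:0 2:0 3:1 4:1 5:1 6:1 7:2 8:2 9:2 10:3 11:3 12:4

4


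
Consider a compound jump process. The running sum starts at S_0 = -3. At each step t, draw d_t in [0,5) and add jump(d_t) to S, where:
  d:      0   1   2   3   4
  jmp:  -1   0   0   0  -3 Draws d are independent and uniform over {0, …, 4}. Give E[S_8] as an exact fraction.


-47/5

Outcome values over d=0..4: [-1, 0, 0, 0, -3]
Σy = -4, Σy² = 10, M = 5
μ = -4/5 = -4/5,  σ² = 10/5 − (-4/5)² = 34/25
E[S_8] = -3 + 8·(-4/5) = -47/5


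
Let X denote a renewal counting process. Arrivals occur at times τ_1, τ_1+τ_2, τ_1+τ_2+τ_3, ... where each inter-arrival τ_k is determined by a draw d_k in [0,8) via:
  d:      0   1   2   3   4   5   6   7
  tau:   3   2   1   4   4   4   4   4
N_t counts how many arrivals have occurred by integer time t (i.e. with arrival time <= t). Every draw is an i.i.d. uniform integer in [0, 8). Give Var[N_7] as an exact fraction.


Inter-arrival values over d=0..7: [3, 2, 1, 4, 4, 4, 4, 4]
Each d has probability 1/8, so the pmf of τ is: f(1) = 1/8, f(2) = 1/8, f(3) = 1/8, f(4) = 5/8
Let p_n(j) = P(N_n = j), with p_0 = [1]. Condition on τ_1: p_n(0) = P(τ > n), and for j >= 1, p_n(j) = Σ_{k<=n} f(k)·p_{n−k}(j−1)
p_1 = [7/8, 1/8]  (j = 0..1)
p_2 = [3/4, 15/64, 1/64]  (j = 0..2)
p_3 = [5/8, 21/64, 23/512, 1/512]  (j = 0..3)
p_4 = [0, 29/32, 11/128, 31/4096, 1/4096]  (j = 0..4)
p_5 = [0, 23/32, 67/256, 75/4096, 39/32768, 1/32768]  (j = 0..5)
p_6 = [0, 35/64, 25/64, 241/4096, 57/16384, 47/262144, 1/262144]  (j = 0..6)
p_7 = [0, 25/64, 61/128, 493/4096, 387/32768, 161/262144, 55/2097152, 1/2097152]  (j = 0..7)
E[N_7] = Σ j·p_7(j) = 3681145/2097152;  E[N_7²] = Σ j²·p_7(j) = 7519157/2097152
Var[N_7] = 7519157/2097152 − (3681145/2097152)² = 2217986629839/4398046511104

2217986629839/4398046511104


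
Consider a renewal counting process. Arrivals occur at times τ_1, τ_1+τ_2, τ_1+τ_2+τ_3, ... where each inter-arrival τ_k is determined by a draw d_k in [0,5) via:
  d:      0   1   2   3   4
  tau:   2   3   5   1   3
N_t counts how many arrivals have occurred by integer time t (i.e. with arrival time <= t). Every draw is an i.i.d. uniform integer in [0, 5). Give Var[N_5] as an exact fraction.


Inter-arrival values over d=0..4: [2, 3, 5, 1, 3]
Each d has probability 1/5, so the pmf of τ is: f(1) = 1/5, f(2) = 1/5, f(3) = 2/5, f(5) = 1/5
Let p_n(j) = P(N_n = j), with p_0 = [1]. Condition on τ_1: p_n(0) = P(τ > n), and for j >= 1, p_n(j) = Σ_{k<=n} f(k)·p_{n−k}(j−1)
p_1 = [4/5, 1/5]  (j = 0..1)
p_2 = [3/5, 9/25, 1/25]  (j = 0..2)
p_3 = [1/5, 17/25, 14/125, 1/125]  (j = 0..3)
p_4 = [1/5, 12/25, 36/125, 19/625, 1/625]  (j = 0..4)
p_5 = [0, 13/25, 47/125, 12/125, 24/3125, 1/3125]  (j = 0..5)
E[N_5] = Σ j·p_5(j) = 4976/3125;  E[N_5²] = Σ j²·p_5(j) = 9434/3125
Var[N_5] = 9434/3125 − (4976/3125)² = 4720674/9765625

4720674/9765625


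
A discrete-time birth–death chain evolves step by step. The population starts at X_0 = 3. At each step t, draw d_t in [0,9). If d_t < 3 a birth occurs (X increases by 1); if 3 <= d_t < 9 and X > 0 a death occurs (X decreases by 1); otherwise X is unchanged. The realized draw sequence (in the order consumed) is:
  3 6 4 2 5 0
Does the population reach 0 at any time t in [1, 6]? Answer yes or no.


t=0: X=3, d=3 → death, X_1=2
t=1: X=2, d=6 → death, X_2=1
t=2: X=1, d=4 → death, X_3=0
t=3: X=0, d=2 → birth, X_4=1
t=4: X=1, d=5 → death, X_5=0
t=5: X=0, d=0 → birth, X_6=1

yes


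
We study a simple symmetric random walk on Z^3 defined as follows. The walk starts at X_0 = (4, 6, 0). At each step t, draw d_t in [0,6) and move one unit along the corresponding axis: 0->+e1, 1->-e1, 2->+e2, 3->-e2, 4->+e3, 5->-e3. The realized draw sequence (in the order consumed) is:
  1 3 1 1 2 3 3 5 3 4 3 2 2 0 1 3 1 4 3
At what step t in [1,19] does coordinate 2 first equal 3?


9

t=0: X=(4, 6, 0), d=1 → -e1, X_1=(3, 6, 0)
t=1: X=(3, 6, 0), d=3 → -e2, X_2=(3, 5, 0)
t=2: X=(3, 5, 0), d=1 → -e1, X_3=(2, 5, 0)
t=3: X=(2, 5, 0), d=1 → -e1, X_4=(1, 5, 0)
t=4: X=(1, 5, 0), d=2 → +e2, X_5=(1, 6, 0)
t=5: X=(1, 6, 0), d=3 → -e2, X_6=(1, 5, 0)
t=6: X=(1, 5, 0), d=3 → -e2, X_7=(1, 4, 0)
t=7: X=(1, 4, 0), d=5 → -e3, X_8=(1, 4, -1)
t=8: X=(1, 4, -1), d=3 → -e2, X_9=(1, 3, -1)
t=9: X=(1, 3, -1), d=4 → +e3, X_10=(1, 3, 0)
t=10: X=(1, 3, 0), d=3 → -e2, X_11=(1, 2, 0)
t=11: X=(1, 2, 0), d=2 → +e2, X_12=(1, 3, 0)
t=12: X=(1, 3, 0), d=2 → +e2, X_13=(1, 4, 0)
t=13: X=(1, 4, 0), d=0 → +e1, X_14=(2, 4, 0)
t=14: X=(2, 4, 0), d=1 → -e1, X_15=(1, 4, 0)
t=15: X=(1, 4, 0), d=3 → -e2, X_16=(1, 3, 0)
t=16: X=(1, 3, 0), d=1 → -e1, X_17=(0, 3, 0)
t=17: X=(0, 3, 0), d=4 → +e3, X_18=(0, 3, 1)
t=18: X=(0, 3, 1), d=3 → -e2, X_19=(0, 2, 1)


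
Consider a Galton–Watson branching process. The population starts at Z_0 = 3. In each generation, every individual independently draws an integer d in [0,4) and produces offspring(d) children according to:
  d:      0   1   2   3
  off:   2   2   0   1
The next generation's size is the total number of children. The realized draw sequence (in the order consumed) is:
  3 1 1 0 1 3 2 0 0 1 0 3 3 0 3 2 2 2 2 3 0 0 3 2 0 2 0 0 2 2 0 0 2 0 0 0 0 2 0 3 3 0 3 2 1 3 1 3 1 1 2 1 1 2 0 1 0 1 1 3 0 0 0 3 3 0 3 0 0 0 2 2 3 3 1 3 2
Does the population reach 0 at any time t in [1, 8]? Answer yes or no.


no

gen 0: Z_0=3, draws=[3, 1, 1], offspring=[1, 2, 2], Z_1=5
gen 1: Z_1=5, draws=[0, 1, 3, 2, 0], offspring=[2, 2, 1, 0, 2], Z_2=7
gen 2: Z_2=7, draws=[0, 1, 0, 3, 3, 0, 3], offspring=[2, 2, 2, 1, 1, 2, 1], Z_3=11
gen 3: Z_3=11, draws=[2, 2, 2, 2, 3, 0, 0, 3, 2, 0, 2], offspring=[0, 0, 0, 0, 1, 2, 2, 1, 0, 2, 0], Z_4=8
gen 4: Z_4=8, draws=[0, 0, 2, 2, 0, 0, 2, 0], offspring=[2, 2, 0, 0, 2, 2, 0, 2], Z_5=10
gen 5: Z_5=10, draws=[0, 0, 0, 2, 0, 3, 3, 0, 3, 2], offspring=[2, 2, 2, 0, 2, 1, 1, 2, 1, 0], Z_6=13
gen 6: Z_6=13, draws=[1, 3, 1, 3, 1, 1, 2, 1, 1, 2, 0, 1, 0], offspring=[2, 1, 2, 1, 2, 2, 0, 2, 2, 0, 2, 2, 2], Z_7=20
gen 7: Z_7=20, draws=[1, 1, 3, 0, 0, 0, 3, 3, 0, 3, 0, 0, 0, 2, 2, 3, 3, 1, 3, 2], offspring=[2, 2, 1, 2, 2, 2, 1, 1, 2, 1, 2, 2, 2, 0, 0, 1, 1, 2, 1, 0], Z_8=27


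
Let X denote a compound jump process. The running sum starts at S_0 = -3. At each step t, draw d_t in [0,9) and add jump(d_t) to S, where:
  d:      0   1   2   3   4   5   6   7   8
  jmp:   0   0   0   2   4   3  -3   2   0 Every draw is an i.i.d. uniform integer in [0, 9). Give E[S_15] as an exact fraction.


Outcome values over d=0..8: [0, 0, 0, 2, 4, 3, -3, 2, 0]
Σy = 8, Σy² = 42, M = 9
μ = 8/9 = 8/9,  σ² = 42/9 − (8/9)² = 314/81
E[S_15] = -3 + 15·(8/9) = 31/3

31/3


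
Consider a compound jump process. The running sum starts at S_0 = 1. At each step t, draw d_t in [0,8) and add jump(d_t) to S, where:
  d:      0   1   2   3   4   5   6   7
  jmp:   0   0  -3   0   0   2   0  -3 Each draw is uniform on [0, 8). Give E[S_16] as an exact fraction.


-7

Outcome values over d=0..7: [0, 0, -3, 0, 0, 2, 0, -3]
Σy = -4, Σy² = 22, M = 8
μ = -4/8 = -1/2,  σ² = 22/8 − (-1/2)² = 5/2
E[S_16] = 1 + 16·(-1/2) = -7


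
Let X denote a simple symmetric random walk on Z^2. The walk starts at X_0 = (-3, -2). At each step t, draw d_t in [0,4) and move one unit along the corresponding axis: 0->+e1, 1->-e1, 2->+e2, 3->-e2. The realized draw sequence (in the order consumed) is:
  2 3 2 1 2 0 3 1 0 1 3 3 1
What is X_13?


t=0: X=(-3, -2), d=2 → +e2, X_1=(-3, -1)
t=1: X=(-3, -1), d=3 → -e2, X_2=(-3, -2)
t=2: X=(-3, -2), d=2 → +e2, X_3=(-3, -1)
t=3: X=(-3, -1), d=1 → -e1, X_4=(-4, -1)
t=4: X=(-4, -1), d=2 → +e2, X_5=(-4, 0)
t=5: X=(-4, 0), d=0 → +e1, X_6=(-3, 0)
t=6: X=(-3, 0), d=3 → -e2, X_7=(-3, -1)
t=7: X=(-3, -1), d=1 → -e1, X_8=(-4, -1)
t=8: X=(-4, -1), d=0 → +e1, X_9=(-3, -1)
t=9: X=(-3, -1), d=1 → -e1, X_10=(-4, -1)
t=10: X=(-4, -1), d=3 → -e2, X_11=(-4, -2)
t=11: X=(-4, -2), d=3 → -e2, X_12=(-4, -3)
t=12: X=(-4, -3), d=1 → -e1, X_13=(-5, -3)

(-5, -3)


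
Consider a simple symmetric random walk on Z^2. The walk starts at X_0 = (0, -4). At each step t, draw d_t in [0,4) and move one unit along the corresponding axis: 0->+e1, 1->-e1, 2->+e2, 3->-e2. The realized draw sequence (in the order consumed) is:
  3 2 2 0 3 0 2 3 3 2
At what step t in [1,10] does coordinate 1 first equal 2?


t=0: X=(0, -4), d=3 → -e2, X_1=(0, -5)
t=1: X=(0, -5), d=2 → +e2, X_2=(0, -4)
t=2: X=(0, -4), d=2 → +e2, X_3=(0, -3)
t=3: X=(0, -3), d=0 → +e1, X_4=(1, -3)
t=4: X=(1, -3), d=3 → -e2, X_5=(1, -4)
t=5: X=(1, -4), d=0 → +e1, X_6=(2, -4)
t=6: X=(2, -4), d=2 → +e2, X_7=(2, -3)
t=7: X=(2, -3), d=3 → -e2, X_8=(2, -4)
t=8: X=(2, -4), d=3 → -e2, X_9=(2, -5)
t=9: X=(2, -5), d=2 → +e2, X_10=(2, -4)

6


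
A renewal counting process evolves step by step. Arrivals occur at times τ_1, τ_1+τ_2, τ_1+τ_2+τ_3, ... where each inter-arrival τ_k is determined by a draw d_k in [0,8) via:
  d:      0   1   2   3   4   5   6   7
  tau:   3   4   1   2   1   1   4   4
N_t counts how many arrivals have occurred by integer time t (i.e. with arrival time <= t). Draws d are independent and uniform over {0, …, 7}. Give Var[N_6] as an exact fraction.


Inter-arrival values over d=0..7: [3, 4, 1, 2, 1, 1, 4, 4]
Each d has probability 1/8, so the pmf of τ is: f(1) = 3/8, f(2) = 1/8, f(3) = 1/8, f(4) = 3/8
Let p_n(j) = P(N_n = j), with p_0 = [1]. Condition on τ_1: p_n(0) = P(τ > n), and for j >= 1, p_n(j) = Σ_{k<=n} f(k)·p_{n−k}(j−1)
p_1 = [5/8, 3/8]  (j = 0..1)
p_2 = [1/2, 23/64, 9/64]  (j = 0..2)
p_3 = [3/8, 25/64, 93/512, 27/512]  (j = 0..3)
p_4 = [0, 21/32, 61/256, 351/4096, 81/4096]  (j = 0..4)
p_5 = [0, 11/32, 123/256, 531/4096, 1269/32768, 243/32768]  (j = 0..5)
p_6 = [0, 15/64, 101/256, 1169/4096, 135/2048, 4455/262144, 729/262144]  (j = 0..6)
E[N_6] = Σ j·p_6(j) = 588505/262144;  E[N_6²] = Σ j²·p_6(j) = 1562579/262144
Var[N_6] = 1562579/262144 − (588505/262144)² = 63282574351/68719476736

63282574351/68719476736


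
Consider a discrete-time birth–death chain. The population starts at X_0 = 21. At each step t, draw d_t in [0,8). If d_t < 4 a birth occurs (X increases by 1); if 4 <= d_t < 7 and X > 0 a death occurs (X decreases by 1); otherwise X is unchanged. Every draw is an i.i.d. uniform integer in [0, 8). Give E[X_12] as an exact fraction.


X can drop by at most 1 per step and X_0 = 21 > T = 12, so X_t >= 21 − t >= 9 > 0 for every t <= 12: the floor at 0 (the 'and X > 0' condition) never binds. Hence X_12 = X_0 + Σ_{t<12} Y_t with i.i.d. increments Y_t = y(d_t) ∈ {+1, −1, 0}.
Outcome values over d=0..7: [1, 1, 1, 1, -1, -1, -1, 0]
Σy = 1, Σy² = 7, M = 8
μ = 1/8 = 1/8,  σ² = 7/8 − (1/8)² = 55/64
E[X_12] = 21 + 12·(1/8) = 45/2

45/2


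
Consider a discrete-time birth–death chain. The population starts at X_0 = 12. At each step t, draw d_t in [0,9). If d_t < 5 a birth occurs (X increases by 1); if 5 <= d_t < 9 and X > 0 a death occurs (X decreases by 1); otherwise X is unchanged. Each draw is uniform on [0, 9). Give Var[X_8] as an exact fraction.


X can drop by at most 1 per step and X_0 = 12 > T = 8, so X_t >= 12 − t >= 4 > 0 for every t <= 8: the floor at 0 (the 'and X > 0' condition) never binds. Hence X_8 = X_0 + Σ_{t<8} Y_t with i.i.d. increments Y_t = y(d_t) ∈ {+1, −1, 0}.
Outcome values over d=0..8: [1, 1, 1, 1, 1, -1, -1, -1, -1]
Σy = 1, Σy² = 9, M = 9
μ = 1/9 = 1/9,  σ² = 9/9 − (1/9)² = 80/81
Independent increments: Var[X_8] = 8·σ² = 8·(80/81) = 640/81

640/81


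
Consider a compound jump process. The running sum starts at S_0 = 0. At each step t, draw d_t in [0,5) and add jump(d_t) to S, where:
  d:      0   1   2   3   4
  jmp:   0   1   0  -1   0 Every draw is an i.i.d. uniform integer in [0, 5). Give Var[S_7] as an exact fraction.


Outcome values over d=0..4: [0, 1, 0, -1, 0]
Σy = 0, Σy² = 2, M = 5
μ = 0/5 = 0,  σ² = 2/5 − (0)² = 2/5
Independent increments: Var[S_7] = 7·σ² = 7·(2/5) = 14/5

14/5


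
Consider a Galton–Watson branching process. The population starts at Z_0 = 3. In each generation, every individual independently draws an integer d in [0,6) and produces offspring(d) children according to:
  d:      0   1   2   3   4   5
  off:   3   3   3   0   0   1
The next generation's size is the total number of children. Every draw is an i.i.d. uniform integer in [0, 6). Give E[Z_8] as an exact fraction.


Outcome values over d=0..5: [3, 3, 3, 0, 0, 1]
Σy = 10, Σy² = 28, M = 6
μ = 10/6 = 5/3,  σ² = 28/6 − (5/3)² = 17/9
E[Z_0] = 3
E[Z_1] = 5/3·E[Z_0] = 5
E[Z_2] = 5/3·E[Z_1] = 25/3
E[Z_3] = 5/3·E[Z_2] = 125/9
E[Z_4] = 5/3·E[Z_3] = 625/27
E[Z_5] = 5/3·E[Z_4] = 3125/81
E[Z_6] = 5/3·E[Z_5] = 15625/243
E[Z_7] = 5/3·E[Z_6] = 78125/729
E[Z_8] = 5/3·E[Z_7] = 390625/2187

390625/2187


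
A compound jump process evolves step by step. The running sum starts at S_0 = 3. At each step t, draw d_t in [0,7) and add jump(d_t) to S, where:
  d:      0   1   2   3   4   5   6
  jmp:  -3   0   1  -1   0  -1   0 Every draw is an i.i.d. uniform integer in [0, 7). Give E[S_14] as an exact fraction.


Outcome values over d=0..6: [-3, 0, 1, -1, 0, -1, 0]
Σy = -4, Σy² = 12, M = 7
μ = -4/7 = -4/7,  σ² = 12/7 − (-4/7)² = 68/49
E[S_14] = 3 + 14·(-4/7) = -5

-5


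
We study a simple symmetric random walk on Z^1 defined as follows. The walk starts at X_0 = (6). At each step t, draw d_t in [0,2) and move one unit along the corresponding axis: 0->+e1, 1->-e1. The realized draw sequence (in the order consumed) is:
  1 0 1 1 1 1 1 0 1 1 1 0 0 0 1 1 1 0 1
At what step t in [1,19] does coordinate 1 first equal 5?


1

t=0: X=(6), d=1 → -e1, X_1=(5)
t=1: X=(5), d=0 → +e1, X_2=(6)
t=2: X=(6), d=1 → -e1, X_3=(5)
t=3: X=(5), d=1 → -e1, X_4=(4)
t=4: X=(4), d=1 → -e1, X_5=(3)
t=5: X=(3), d=1 → -e1, X_6=(2)
t=6: X=(2), d=1 → -e1, X_7=(1)
t=7: X=(1), d=0 → +e1, X_8=(2)
t=8: X=(2), d=1 → -e1, X_9=(1)
t=9: X=(1), d=1 → -e1, X_10=(0)
t=10: X=(0), d=1 → -e1, X_11=(-1)
t=11: X=(-1), d=0 → +e1, X_12=(0)
t=12: X=(0), d=0 → +e1, X_13=(1)
t=13: X=(1), d=0 → +e1, X_14=(2)
t=14: X=(2), d=1 → -e1, X_15=(1)
t=15: X=(1), d=1 → -e1, X_16=(0)
t=16: X=(0), d=1 → -e1, X_17=(-1)
t=17: X=(-1), d=0 → +e1, X_18=(0)
t=18: X=(0), d=1 → -e1, X_19=(-1)


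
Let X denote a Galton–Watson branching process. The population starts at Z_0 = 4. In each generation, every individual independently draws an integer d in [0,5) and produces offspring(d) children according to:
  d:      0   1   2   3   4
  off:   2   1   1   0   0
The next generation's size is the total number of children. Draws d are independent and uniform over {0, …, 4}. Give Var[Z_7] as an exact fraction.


14161903616/6103515625

Outcome values over d=0..4: [2, 1, 1, 0, 0]
Σy = 4, Σy² = 6, M = 5
μ = 4/5 = 4/5,  σ² = 6/5 − (4/5)² = 14/25
V_0 = 0, E_0 = 4
V_1 = 14/25·E_0 + (4/5)²·V_0 = 56/25;  E_1 = 16/5
V_2 = 14/25·E_1 + (4/5)²·V_1 = 2016/625;  E_2 = 64/25
V_3 = 14/25·E_2 + (4/5)²·V_2 = 54656/15625;  E_3 = 256/125
V_4 = 14/25·E_3 + (4/5)²·V_3 = 1322496/390625;  E_4 = 1024/625
V_5 = 14/25·E_4 + (4/5)²·V_4 = 30119936/9765625;  E_5 = 4096/3125
V_6 = 14/25·E_5 + (4/5)²·V_5 = 661118976/244140625;  E_6 = 16384/15625
V_7 = 14/25·E_6 + (4/5)²·V_6 = 14161903616/6103515625;  E_7 = 65536/78125


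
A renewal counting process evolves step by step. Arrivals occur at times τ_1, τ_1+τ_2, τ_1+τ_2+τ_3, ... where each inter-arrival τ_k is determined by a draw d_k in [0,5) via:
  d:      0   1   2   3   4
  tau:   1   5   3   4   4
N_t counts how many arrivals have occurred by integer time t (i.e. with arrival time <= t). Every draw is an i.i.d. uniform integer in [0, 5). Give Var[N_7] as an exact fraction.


Inter-arrival values over d=0..4: [1, 5, 3, 4, 4]
Each d has probability 1/5, so the pmf of τ is: f(1) = 1/5, f(3) = 1/5, f(4) = 2/5, f(5) = 1/5
Let p_n(j) = P(N_n = j), with p_0 = [1]. Condition on τ_1: p_n(0) = P(τ > n), and for j >= 1, p_n(j) = Σ_{k<=n} f(k)·p_{n−k}(j−1)
p_1 = [4/5, 1/5]  (j = 0..1)
p_2 = [4/5, 4/25, 1/25]  (j = 0..2)
p_3 = [3/5, 9/25, 4/125, 1/125]  (j = 0..3)
p_4 = [1/5, 17/25, 14/125, 4/625, 1/625]  (j = 0..4)
p_5 = [0, 18/25, 31/125, 19/625, 4/3125, 1/3125]  (j = 0..5)
p_6 = [0, 3/5, 8/25, 9/125, 24/3125, 4/15625, 1/15625]  (j = 0..6)
p_7 = [0, 11/25, 54/125, 67/625, 59/3125, 29/15625, 4/78125, 1/78125]  (j = 0..7)
E[N_7] = Σ j·p_7(j) = 133656/78125;  E[N_7²] = Σ j²·p_7(j) = 272168/78125
Var[N_7] = 272168/78125 − (133656/78125)² = 3399198664/6103515625

3399198664/6103515625


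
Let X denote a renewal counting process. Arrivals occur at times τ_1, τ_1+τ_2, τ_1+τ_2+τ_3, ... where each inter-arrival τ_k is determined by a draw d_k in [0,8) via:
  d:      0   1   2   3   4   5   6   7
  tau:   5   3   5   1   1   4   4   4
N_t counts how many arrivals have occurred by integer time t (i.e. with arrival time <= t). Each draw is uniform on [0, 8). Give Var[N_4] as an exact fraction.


28199/65536

Inter-arrival values over d=0..7: [5, 3, 5, 1, 1, 4, 4, 4]
Each d has probability 1/8, so the pmf of τ is: f(1) = 1/4, f(3) = 1/8, f(4) = 3/8, f(5) = 1/4
Let p_n(j) = P(N_n = j), with p_0 = [1]. Condition on τ_1: p_n(0) = P(τ > n), and for j >= 1, p_n(j) = Σ_{k<=n} f(k)·p_{n−k}(j−1)
p_1 = [3/4, 1/4]  (j = 0..1)
p_2 = [3/4, 3/16, 1/16]  (j = 0..2)
p_3 = [5/8, 5/16, 3/64, 1/64]  (j = 0..3)
p_4 = [1/4, 5/8, 7/64, 3/256, 1/256]  (j = 0..4)
E[N_4] = Σ j·p_4(j) = 229/256;  E[N_4²] = Σ j²·p_4(j) = 315/256
Var[N_4] = 315/256 − (229/256)² = 28199/65536


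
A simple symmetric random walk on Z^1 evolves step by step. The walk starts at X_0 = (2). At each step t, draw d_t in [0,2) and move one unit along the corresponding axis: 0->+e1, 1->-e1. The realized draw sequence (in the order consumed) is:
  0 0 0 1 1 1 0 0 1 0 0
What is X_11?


(5)

t=0: X=(2), d=0 → +e1, X_1=(3)
t=1: X=(3), d=0 → +e1, X_2=(4)
t=2: X=(4), d=0 → +e1, X_3=(5)
t=3: X=(5), d=1 → -e1, X_4=(4)
t=4: X=(4), d=1 → -e1, X_5=(3)
t=5: X=(3), d=1 → -e1, X_6=(2)
t=6: X=(2), d=0 → +e1, X_7=(3)
t=7: X=(3), d=0 → +e1, X_8=(4)
t=8: X=(4), d=1 → -e1, X_9=(3)
t=9: X=(3), d=0 → +e1, X_10=(4)
t=10: X=(4), d=0 → +e1, X_11=(5)


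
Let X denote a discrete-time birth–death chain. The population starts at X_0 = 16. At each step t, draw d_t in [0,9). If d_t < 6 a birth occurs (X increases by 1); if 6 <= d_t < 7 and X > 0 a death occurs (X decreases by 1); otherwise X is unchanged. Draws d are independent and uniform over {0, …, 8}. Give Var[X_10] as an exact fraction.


380/81

X can drop by at most 1 per step and X_0 = 16 > T = 10, so X_t >= 16 − t >= 6 > 0 for every t <= 10: the floor at 0 (the 'and X > 0' condition) never binds. Hence X_10 = X_0 + Σ_{t<10} Y_t with i.i.d. increments Y_t = y(d_t) ∈ {+1, −1, 0}.
Outcome values over d=0..8: [1, 1, 1, 1, 1, 1, -1, 0, 0]
Σy = 5, Σy² = 7, M = 9
μ = 5/9 = 5/9,  σ² = 7/9 − (5/9)² = 38/81
Independent increments: Var[X_10] = 10·σ² = 10·(38/81) = 380/81


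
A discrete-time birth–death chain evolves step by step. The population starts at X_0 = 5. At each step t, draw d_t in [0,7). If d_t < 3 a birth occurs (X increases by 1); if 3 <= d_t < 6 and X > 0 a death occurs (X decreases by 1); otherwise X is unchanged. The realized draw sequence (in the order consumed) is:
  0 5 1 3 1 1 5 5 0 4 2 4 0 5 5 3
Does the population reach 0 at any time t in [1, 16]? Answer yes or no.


t=0: X=5, d=0 → birth, X_1=6
t=1: X=6, d=5 → death, X_2=5
t=2: X=5, d=1 → birth, X_3=6
t=3: X=6, d=3 → death, X_4=5
t=4: X=5, d=1 → birth, X_5=6
t=5: X=6, d=1 → birth, X_6=7
t=6: X=7, d=5 → death, X_7=6
t=7: X=6, d=5 → death, X_8=5
t=8: X=5, d=0 → birth, X_9=6
t=9: X=6, d=4 → death, X_10=5
t=10: X=5, d=2 → birth, X_11=6
t=11: X=6, d=4 → death, X_12=5
t=12: X=5, d=0 → birth, X_13=6
t=13: X=6, d=5 → death, X_14=5
t=14: X=5, d=5 → death, X_15=4
t=15: X=4, d=3 → death, X_16=3

no


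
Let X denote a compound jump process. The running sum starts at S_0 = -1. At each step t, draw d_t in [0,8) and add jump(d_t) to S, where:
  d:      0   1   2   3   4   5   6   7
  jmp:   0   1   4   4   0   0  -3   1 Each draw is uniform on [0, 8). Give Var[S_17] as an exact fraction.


5015/64

Outcome values over d=0..7: [0, 1, 4, 4, 0, 0, -3, 1]
Σy = 7, Σy² = 43, M = 8
μ = 7/8 = 7/8,  σ² = 43/8 − (7/8)² = 295/64
Independent increments: Var[S_17] = 17·σ² = 17·(295/64) = 5015/64


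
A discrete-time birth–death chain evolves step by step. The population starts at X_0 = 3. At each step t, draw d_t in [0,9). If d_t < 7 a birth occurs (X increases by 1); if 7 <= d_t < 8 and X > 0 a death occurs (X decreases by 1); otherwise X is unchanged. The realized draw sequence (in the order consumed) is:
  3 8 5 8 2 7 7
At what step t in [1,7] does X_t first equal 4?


1

t=0: X=3, d=3 → birth, X_1=4
t=1: X=4, d=8 → hold, X_2=4
t=2: X=4, d=5 → birth, X_3=5
t=3: X=5, d=8 → hold, X_4=5
t=4: X=5, d=2 → birth, X_5=6
t=5: X=6, d=7 → death, X_6=5
t=6: X=5, d=7 → death, X_7=4


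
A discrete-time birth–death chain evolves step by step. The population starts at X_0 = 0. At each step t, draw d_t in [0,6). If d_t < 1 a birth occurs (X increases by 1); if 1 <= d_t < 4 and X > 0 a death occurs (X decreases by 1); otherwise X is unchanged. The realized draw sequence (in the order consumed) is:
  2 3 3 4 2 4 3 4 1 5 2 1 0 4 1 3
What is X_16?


t=0: X=0, d=2 → hold, X_1=0
t=1: X=0, d=3 → hold, X_2=0
t=2: X=0, d=3 → hold, X_3=0
t=3: X=0, d=4 → hold, X_4=0
t=4: X=0, d=2 → hold, X_5=0
t=5: X=0, d=4 → hold, X_6=0
t=6: X=0, d=3 → hold, X_7=0
t=7: X=0, d=4 → hold, X_8=0
t=8: X=0, d=1 → hold, X_9=0
t=9: X=0, d=5 → hold, X_10=0
t=10: X=0, d=2 → hold, X_11=0
t=11: X=0, d=1 → hold, X_12=0
t=12: X=0, d=0 → birth, X_13=1
t=13: X=1, d=4 → hold, X_14=1
t=14: X=1, d=1 → death, X_15=0
t=15: X=0, d=3 → hold, X_16=0

0


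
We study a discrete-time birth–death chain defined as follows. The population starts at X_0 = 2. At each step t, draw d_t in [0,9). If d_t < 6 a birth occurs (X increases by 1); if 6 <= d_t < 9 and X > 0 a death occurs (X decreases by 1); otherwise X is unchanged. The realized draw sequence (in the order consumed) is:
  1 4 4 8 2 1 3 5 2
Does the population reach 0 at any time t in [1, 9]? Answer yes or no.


t=0: X=2, d=1 → birth, X_1=3
t=1: X=3, d=4 → birth, X_2=4
t=2: X=4, d=4 → birth, X_3=5
t=3: X=5, d=8 → death, X_4=4
t=4: X=4, d=2 → birth, X_5=5
t=5: X=5, d=1 → birth, X_6=6
t=6: X=6, d=3 → birth, X_7=7
t=7: X=7, d=5 → birth, X_8=8
t=8: X=8, d=2 → birth, X_9=9

no


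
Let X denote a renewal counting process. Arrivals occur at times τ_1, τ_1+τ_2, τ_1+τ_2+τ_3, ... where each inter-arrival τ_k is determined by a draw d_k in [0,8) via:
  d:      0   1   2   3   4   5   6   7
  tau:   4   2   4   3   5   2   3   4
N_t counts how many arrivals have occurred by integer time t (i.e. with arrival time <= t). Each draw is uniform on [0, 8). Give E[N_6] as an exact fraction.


Inter-arrival values over d=0..7: [4, 2, 4, 3, 5, 2, 3, 4]
Each d has probability 1/8, so the pmf of τ is: f(2) = 1/4, f(3) = 1/4, f(4) = 3/8, f(5) = 1/8
Renewal equation for m(n) = E[N_n]: condition on τ_1 = k (if k <= n, one arrival plus a fresh copy on the remaining n−k steps): m(n) = F(n) + Σ_{k<=n} f(k)·m(n−k), where F(n) = P(τ <= n) and m(0) = 0
m(1) = F(1) = 0
m(2) = F(2) = 1/4
m(3) = F(3) = 1/2
m(4) = F(4) + f(2)·m(2) = 7/8 + 1/4·1/4 = 15/16
m(5) = F(5) + f(2)·m(3) + f(3)·m(2) = 1 + 1/4·1/2 + 1/4·1/4 = 19/16
m(6) = F(6) + f(2)·m(4) + f(3)·m(3) + f(4)·m(2) = 1 + 1/4·15/16 + 1/4·1/2 + 3/8·1/4 = 93/64
E[N_6] = m(6) = 93/64

93/64


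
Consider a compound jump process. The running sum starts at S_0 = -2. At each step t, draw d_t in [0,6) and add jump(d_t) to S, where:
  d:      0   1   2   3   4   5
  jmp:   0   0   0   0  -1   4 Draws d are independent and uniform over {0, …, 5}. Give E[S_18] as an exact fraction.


Outcome values over d=0..5: [0, 0, 0, 0, -1, 4]
Σy = 3, Σy² = 17, M = 6
μ = 3/6 = 1/2,  σ² = 17/6 − (1/2)² = 31/12
E[S_18] = -2 + 18·(1/2) = 7

7


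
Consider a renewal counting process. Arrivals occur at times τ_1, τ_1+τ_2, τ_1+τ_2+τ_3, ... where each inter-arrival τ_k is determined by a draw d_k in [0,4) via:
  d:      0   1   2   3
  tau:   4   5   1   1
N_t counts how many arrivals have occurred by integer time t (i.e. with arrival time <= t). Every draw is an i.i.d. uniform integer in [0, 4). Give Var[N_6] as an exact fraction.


Inter-arrival values over d=0..3: [4, 5, 1, 1]
Each d has probability 1/4, so the pmf of τ is: f(1) = 1/2, f(4) = 1/4, f(5) = 1/4
Let p_n(j) = P(N_n = j), with p_0 = [1]. Condition on τ_1: p_n(0) = P(τ > n), and for j >= 1, p_n(j) = Σ_{k<=n} f(k)·p_{n−k}(j−1)
p_1 = [1/2, 1/2]  (j = 0..1)
p_2 = [1/2, 1/4, 1/4]  (j = 0..2)
p_3 = [1/2, 1/4, 1/8, 1/8]  (j = 0..3)
p_4 = [1/4, 1/2, 1/8, 1/16, 1/16]  (j = 0..4)
p_5 = [0, 1/2, 3/8, 1/16, 1/32, 1/32]  (j = 0..5)
p_6 = [0, 1/4, 7/16, 1/4, 1/32, 1/64, 1/64]  (j = 0..6)
E[N_6] = Σ j·p_6(j) = 139/64;  E[N_6²] = Σ j²·p_6(j) = 365/64
Var[N_6] = 365/64 − (139/64)² = 4039/4096

4039/4096


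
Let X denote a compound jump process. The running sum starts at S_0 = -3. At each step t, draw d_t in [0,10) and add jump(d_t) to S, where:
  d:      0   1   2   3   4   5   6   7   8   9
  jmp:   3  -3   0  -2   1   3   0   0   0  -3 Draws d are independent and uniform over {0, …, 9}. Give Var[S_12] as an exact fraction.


1227/25

Outcome values over d=0..9: [3, -3, 0, -2, 1, 3, 0, 0, 0, -3]
Σy = -1, Σy² = 41, M = 10
μ = -1/10 = -1/10,  σ² = 41/10 − (-1/10)² = 409/100
Independent increments: Var[S_12] = 12·σ² = 12·(409/100) = 1227/25


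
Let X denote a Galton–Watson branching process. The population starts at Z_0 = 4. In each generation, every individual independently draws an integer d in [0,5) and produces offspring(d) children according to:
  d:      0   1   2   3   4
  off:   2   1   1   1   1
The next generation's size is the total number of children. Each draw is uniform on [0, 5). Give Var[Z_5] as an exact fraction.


Outcome values over d=0..4: [2, 1, 1, 1, 1]
Σy = 6, Σy² = 8, M = 5
μ = 6/5 = 6/5,  σ² = 8/5 − (6/5)² = 4/25
V_0 = 0, E_0 = 4
V_1 = 4/25·E_0 + (6/5)²·V_0 = 16/25;  E_1 = 24/5
V_2 = 4/25·E_1 + (6/5)²·V_1 = 1056/625;  E_2 = 144/25
V_3 = 4/25·E_2 + (6/5)²·V_2 = 52416/15625;  E_3 = 864/125
V_4 = 4/25·E_3 + (6/5)²·V_3 = 2318976/390625;  E_4 = 5184/625
V_5 = 4/25·E_4 + (6/5)²·V_4 = 96443136/9765625;  E_5 = 31104/3125

96443136/9765625


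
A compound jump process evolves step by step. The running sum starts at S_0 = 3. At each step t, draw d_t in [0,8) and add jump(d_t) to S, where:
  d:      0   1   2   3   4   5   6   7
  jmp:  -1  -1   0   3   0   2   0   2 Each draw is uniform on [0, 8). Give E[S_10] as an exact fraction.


Outcome values over d=0..7: [-1, -1, 0, 3, 0, 2, 0, 2]
Σy = 5, Σy² = 19, M = 8
μ = 5/8 = 5/8,  σ² = 19/8 − (5/8)² = 127/64
E[S_10] = 3 + 10·(5/8) = 37/4

37/4


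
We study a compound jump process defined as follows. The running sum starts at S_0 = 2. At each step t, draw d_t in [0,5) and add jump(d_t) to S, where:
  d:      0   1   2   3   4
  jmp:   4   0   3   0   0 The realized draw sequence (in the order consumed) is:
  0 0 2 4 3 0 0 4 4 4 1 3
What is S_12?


t=0: S=2, d=0, jump=4, S_1=6
t=1: S=6, d=0, jump=4, S_2=10
t=2: S=10, d=2, jump=3, S_3=13
t=3: S=13, d=4, jump=0, S_4=13
t=4: S=13, d=3, jump=0, S_5=13
t=5: S=13, d=0, jump=4, S_6=17
t=6: S=17, d=0, jump=4, S_7=21
t=7: S=21, d=4, jump=0, S_8=21
t=8: S=21, d=4, jump=0, S_9=21
t=9: S=21, d=4, jump=0, S_10=21
t=10: S=21, d=1, jump=0, S_11=21
t=11: S=21, d=3, jump=0, S_12=21

21


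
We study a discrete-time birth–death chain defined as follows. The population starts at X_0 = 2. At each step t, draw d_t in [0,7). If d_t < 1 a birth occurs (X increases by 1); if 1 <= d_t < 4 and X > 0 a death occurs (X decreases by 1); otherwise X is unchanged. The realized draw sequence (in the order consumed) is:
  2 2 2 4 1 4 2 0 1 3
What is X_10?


t=0: X=2, d=2 → death, X_1=1
t=1: X=1, d=2 → death, X_2=0
t=2: X=0, d=2 → hold, X_3=0
t=3: X=0, d=4 → hold, X_4=0
t=4: X=0, d=1 → hold, X_5=0
t=5: X=0, d=4 → hold, X_6=0
t=6: X=0, d=2 → hold, X_7=0
t=7: X=0, d=0 → birth, X_8=1
t=8: X=1, d=1 → death, X_9=0
t=9: X=0, d=3 → hold, X_10=0

0


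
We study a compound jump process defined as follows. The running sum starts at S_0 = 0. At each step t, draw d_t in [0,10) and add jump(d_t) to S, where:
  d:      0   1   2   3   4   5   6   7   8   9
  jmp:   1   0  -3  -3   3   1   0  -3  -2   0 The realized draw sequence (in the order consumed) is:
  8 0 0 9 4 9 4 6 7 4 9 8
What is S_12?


4

t=0: S=0, d=8, jump=-2, S_1=-2
t=1: S=-2, d=0, jump=1, S_2=-1
t=2: S=-1, d=0, jump=1, S_3=0
t=3: S=0, d=9, jump=0, S_4=0
t=4: S=0, d=4, jump=3, S_5=3
t=5: S=3, d=9, jump=0, S_6=3
t=6: S=3, d=4, jump=3, S_7=6
t=7: S=6, d=6, jump=0, S_8=6
t=8: S=6, d=7, jump=-3, S_9=3
t=9: S=3, d=4, jump=3, S_10=6
t=10: S=6, d=9, jump=0, S_11=6
t=11: S=6, d=8, jump=-2, S_12=4


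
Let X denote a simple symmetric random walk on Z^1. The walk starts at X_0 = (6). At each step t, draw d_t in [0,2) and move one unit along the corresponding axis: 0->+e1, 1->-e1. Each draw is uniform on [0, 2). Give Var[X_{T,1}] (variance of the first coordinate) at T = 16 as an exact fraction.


16

Outcome values over d=0..1: [1, -1]
Σy = 0, Σy² = 2, M = 2
μ = 0/2 = 0,  σ² = 2/2 − (0)² = 1
Independent increments: Var[X_16] = 16·σ² = 16·(1) = 16


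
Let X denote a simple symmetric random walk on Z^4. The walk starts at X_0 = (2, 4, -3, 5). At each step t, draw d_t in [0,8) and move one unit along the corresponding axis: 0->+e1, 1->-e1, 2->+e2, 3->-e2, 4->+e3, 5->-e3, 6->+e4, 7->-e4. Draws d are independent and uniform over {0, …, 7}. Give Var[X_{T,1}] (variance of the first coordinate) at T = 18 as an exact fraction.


Outcome values over d=0..7: [1, -1, 0, 0, 0, 0, 0, 0]
Σy = 0, Σy² = 2, M = 8
μ = 0/8 = 0,  σ² = 2/8 − (0)² = 1/4
Independent increments: Var[X_18] = 18·σ² = 18·(1/4) = 9/2

9/2


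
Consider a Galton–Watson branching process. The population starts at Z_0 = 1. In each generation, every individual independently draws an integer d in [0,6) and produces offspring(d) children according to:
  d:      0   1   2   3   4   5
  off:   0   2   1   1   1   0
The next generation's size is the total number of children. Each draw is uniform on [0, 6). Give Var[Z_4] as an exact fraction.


1425875/1679616

Outcome values over d=0..5: [0, 2, 1, 1, 1, 0]
Σy = 5, Σy² = 7, M = 6
μ = 5/6 = 5/6,  σ² = 7/6 − (5/6)² = 17/36
V_0 = 0, E_0 = 1
V_1 = 17/36·E_0 + (5/6)²·V_0 = 17/36;  E_1 = 5/6
V_2 = 17/36·E_1 + (5/6)²·V_1 = 935/1296;  E_2 = 25/36
V_3 = 17/36·E_2 + (5/6)²·V_2 = 38675/46656;  E_3 = 125/216
V_4 = 17/36·E_3 + (5/6)²·V_3 = 1425875/1679616;  E_4 = 625/1296


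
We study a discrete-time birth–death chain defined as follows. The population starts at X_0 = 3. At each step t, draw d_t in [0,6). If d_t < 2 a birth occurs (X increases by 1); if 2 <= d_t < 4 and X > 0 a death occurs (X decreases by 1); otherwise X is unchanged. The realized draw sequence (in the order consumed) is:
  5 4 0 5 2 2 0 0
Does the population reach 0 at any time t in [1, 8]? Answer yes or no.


no

t=0: X=3, d=5 → hold, X_1=3
t=1: X=3, d=4 → hold, X_2=3
t=2: X=3, d=0 → birth, X_3=4
t=3: X=4, d=5 → hold, X_4=4
t=4: X=4, d=2 → death, X_5=3
t=5: X=3, d=2 → death, X_6=2
t=6: X=2, d=0 → birth, X_7=3
t=7: X=3, d=0 → birth, X_8=4


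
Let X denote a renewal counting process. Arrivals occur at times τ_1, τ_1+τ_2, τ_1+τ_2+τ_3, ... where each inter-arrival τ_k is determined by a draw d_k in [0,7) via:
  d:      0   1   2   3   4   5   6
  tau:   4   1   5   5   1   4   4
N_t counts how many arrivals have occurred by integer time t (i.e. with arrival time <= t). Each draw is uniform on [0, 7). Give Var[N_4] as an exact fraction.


2538406/5764801

Inter-arrival values over d=0..6: [4, 1, 5, 5, 1, 4, 4]
Each d has probability 1/7, so the pmf of τ is: f(1) = 2/7, f(4) = 3/7, f(5) = 2/7
Let p_n(j) = P(N_n = j), with p_0 = [1]. Condition on τ_1: p_n(0) = P(τ > n), and for j >= 1, p_n(j) = Σ_{k<=n} f(k)·p_{n−k}(j−1)
p_1 = [5/7, 2/7]  (j = 0..1)
p_2 = [5/7, 10/49, 4/49]  (j = 0..2)
p_3 = [5/7, 10/49, 20/343, 8/343]  (j = 0..3)
p_4 = [2/7, 31/49, 20/343, 40/2401, 16/2401]  (j = 0..4)
E[N_4] = Σ j·p_4(j) = 1983/2401;  E[N_4²] = Σ j²·p_4(j) = 55/49
Var[N_4] = 55/49 − (1983/2401)² = 2538406/5764801


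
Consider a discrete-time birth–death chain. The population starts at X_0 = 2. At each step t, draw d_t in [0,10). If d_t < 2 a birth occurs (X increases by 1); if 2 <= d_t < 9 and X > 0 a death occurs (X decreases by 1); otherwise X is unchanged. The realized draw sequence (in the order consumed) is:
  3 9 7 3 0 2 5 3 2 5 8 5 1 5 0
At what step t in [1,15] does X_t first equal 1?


1

t=0: X=2, d=3 → death, X_1=1
t=1: X=1, d=9 → hold, X_2=1
t=2: X=1, d=7 → death, X_3=0
t=3: X=0, d=3 → hold, X_4=0
t=4: X=0, d=0 → birth, X_5=1
t=5: X=1, d=2 → death, X_6=0
t=6: X=0, d=5 → hold, X_7=0
t=7: X=0, d=3 → hold, X_8=0
t=8: X=0, d=2 → hold, X_9=0
t=9: X=0, d=5 → hold, X_10=0
t=10: X=0, d=8 → hold, X_11=0
t=11: X=0, d=5 → hold, X_12=0
t=12: X=0, d=1 → birth, X_13=1
t=13: X=1, d=5 → death, X_14=0
t=14: X=0, d=0 → birth, X_15=1


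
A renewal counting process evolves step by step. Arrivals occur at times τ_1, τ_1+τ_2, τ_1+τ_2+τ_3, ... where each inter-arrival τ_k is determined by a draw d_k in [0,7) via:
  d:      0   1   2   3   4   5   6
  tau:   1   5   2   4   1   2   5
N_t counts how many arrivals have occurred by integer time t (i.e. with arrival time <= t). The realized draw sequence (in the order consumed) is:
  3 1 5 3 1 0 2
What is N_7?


1

draw d_1=3: τ_1=4, arrival time A_1=4
draw d_2=1: τ_2=5, arrival time A_2=9
draw d_3=5: τ_3=2, arrival time A_3=11
draw d_4=3: τ_4=4, arrival time A_4=15
draw d_5=1: τ_5=5, arrival time A_5=20
draw d_6=0: τ_6=1, arrival time A_6=21
draw d_7=2: τ_7=2, arrival time A_7=23
N_t over t=0..7: 0:0 1:0 2:0 3:0 4:1 5:1 6:1 7:1


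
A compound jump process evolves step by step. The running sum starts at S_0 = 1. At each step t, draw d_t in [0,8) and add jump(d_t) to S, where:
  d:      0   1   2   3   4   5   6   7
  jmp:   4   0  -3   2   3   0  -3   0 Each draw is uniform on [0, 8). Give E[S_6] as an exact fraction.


13/4

Outcome values over d=0..7: [4, 0, -3, 2, 3, 0, -3, 0]
Σy = 3, Σy² = 47, M = 8
μ = 3/8 = 3/8,  σ² = 47/8 − (3/8)² = 367/64
E[S_6] = 1 + 6·(3/8) = 13/4


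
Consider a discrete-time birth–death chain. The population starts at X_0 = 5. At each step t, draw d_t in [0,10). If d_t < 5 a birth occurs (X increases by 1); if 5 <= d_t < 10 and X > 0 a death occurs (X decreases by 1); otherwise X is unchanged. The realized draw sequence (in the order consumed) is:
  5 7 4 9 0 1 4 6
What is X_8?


5

t=0: X=5, d=5 → death, X_1=4
t=1: X=4, d=7 → death, X_2=3
t=2: X=3, d=4 → birth, X_3=4
t=3: X=4, d=9 → death, X_4=3
t=4: X=3, d=0 → birth, X_5=4
t=5: X=4, d=1 → birth, X_6=5
t=6: X=5, d=4 → birth, X_7=6
t=7: X=6, d=6 → death, X_8=5


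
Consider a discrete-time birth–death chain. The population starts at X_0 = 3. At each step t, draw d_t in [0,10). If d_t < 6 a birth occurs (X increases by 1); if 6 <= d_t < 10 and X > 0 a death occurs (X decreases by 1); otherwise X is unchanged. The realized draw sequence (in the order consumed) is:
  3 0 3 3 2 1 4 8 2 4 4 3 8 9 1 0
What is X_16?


t=0: X=3, d=3 → birth, X_1=4
t=1: X=4, d=0 → birth, X_2=5
t=2: X=5, d=3 → birth, X_3=6
t=3: X=6, d=3 → birth, X_4=7
t=4: X=7, d=2 → birth, X_5=8
t=5: X=8, d=1 → birth, X_6=9
t=6: X=9, d=4 → birth, X_7=10
t=7: X=10, d=8 → death, X_8=9
t=8: X=9, d=2 → birth, X_9=10
t=9: X=10, d=4 → birth, X_10=11
t=10: X=11, d=4 → birth, X_11=12
t=11: X=12, d=3 → birth, X_12=13
t=12: X=13, d=8 → death, X_13=12
t=13: X=12, d=9 → death, X_14=11
t=14: X=11, d=1 → birth, X_15=12
t=15: X=12, d=0 → birth, X_16=13

13


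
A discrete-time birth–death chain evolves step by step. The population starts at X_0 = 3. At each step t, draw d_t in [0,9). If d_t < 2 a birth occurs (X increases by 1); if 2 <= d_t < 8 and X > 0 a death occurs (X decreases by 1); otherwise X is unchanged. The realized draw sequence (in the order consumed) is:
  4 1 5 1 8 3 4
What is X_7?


1

t=0: X=3, d=4 → death, X_1=2
t=1: X=2, d=1 → birth, X_2=3
t=2: X=3, d=5 → death, X_3=2
t=3: X=2, d=1 → birth, X_4=3
t=4: X=3, d=8 → hold, X_5=3
t=5: X=3, d=3 → death, X_6=2
t=6: X=2, d=4 → death, X_7=1


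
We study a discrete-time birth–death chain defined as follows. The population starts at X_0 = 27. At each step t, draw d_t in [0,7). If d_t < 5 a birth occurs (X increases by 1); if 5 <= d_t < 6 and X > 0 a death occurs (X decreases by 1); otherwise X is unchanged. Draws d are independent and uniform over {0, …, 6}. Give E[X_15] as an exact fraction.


X can drop by at most 1 per step and X_0 = 27 > T = 15, so X_t >= 27 − t >= 12 > 0 for every t <= 15: the floor at 0 (the 'and X > 0' condition) never binds. Hence X_15 = X_0 + Σ_{t<15} Y_t with i.i.d. increments Y_t = y(d_t) ∈ {+1, −1, 0}.
Outcome values over d=0..6: [1, 1, 1, 1, 1, -1, 0]
Σy = 4, Σy² = 6, M = 7
μ = 4/7 = 4/7,  σ² = 6/7 − (4/7)² = 26/49
E[X_15] = 27 + 15·(4/7) = 249/7

249/7
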